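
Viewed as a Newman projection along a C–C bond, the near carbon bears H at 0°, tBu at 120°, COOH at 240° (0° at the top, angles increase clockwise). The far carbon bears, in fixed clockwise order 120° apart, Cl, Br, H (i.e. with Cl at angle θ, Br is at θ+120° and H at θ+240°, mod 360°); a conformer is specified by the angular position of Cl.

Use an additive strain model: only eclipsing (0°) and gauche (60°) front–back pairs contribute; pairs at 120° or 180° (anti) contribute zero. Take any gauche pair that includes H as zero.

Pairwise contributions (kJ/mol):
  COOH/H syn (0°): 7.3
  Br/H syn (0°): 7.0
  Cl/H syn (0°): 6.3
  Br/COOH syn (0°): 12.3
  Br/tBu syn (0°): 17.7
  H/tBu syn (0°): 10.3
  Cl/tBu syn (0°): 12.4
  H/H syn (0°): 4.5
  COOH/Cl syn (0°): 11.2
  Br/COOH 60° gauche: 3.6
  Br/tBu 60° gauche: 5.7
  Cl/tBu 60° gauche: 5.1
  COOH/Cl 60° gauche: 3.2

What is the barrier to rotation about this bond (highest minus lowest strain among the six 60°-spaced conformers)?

Cl at 0° (eclipsed): H–Cl eclipsed, tBu–Br eclipsed, COOH–H eclipsed; 6.3 + 17.7 + 7.3 = 31.3 kJ/mol.
Cl at 60° (staggered): tBu–Cl gauche, tBu–Br gauche, COOH–Br gauche; 5.1 + 5.7 + 3.6 = 14.4 kJ/mol.
Cl at 120° (eclipsed): H–H eclipsed, tBu–Cl eclipsed, COOH–Br eclipsed; 4.5 + 12.4 + 12.3 = 29.2 kJ/mol.
Cl at 180° (staggered): tBu–Cl gauche, COOH–Cl gauche, COOH–Br gauche; 5.1 + 3.2 + 3.6 = 11.9 kJ/mol.
Cl at 240° (eclipsed): H–Br eclipsed, tBu–H eclipsed, COOH–Cl eclipsed; 7.0 + 10.3 + 11.2 = 28.5 kJ/mol.
Cl at 300° (staggered): tBu–Br gauche, COOH–Cl gauche; 5.7 + 3.2 = 8.9 kJ/mol.
Max at 0° (31.3 kJ/mol), min at 300° (8.9 kJ/mol); barrier = 22.4 kJ/mol.

22.4 kJ/mol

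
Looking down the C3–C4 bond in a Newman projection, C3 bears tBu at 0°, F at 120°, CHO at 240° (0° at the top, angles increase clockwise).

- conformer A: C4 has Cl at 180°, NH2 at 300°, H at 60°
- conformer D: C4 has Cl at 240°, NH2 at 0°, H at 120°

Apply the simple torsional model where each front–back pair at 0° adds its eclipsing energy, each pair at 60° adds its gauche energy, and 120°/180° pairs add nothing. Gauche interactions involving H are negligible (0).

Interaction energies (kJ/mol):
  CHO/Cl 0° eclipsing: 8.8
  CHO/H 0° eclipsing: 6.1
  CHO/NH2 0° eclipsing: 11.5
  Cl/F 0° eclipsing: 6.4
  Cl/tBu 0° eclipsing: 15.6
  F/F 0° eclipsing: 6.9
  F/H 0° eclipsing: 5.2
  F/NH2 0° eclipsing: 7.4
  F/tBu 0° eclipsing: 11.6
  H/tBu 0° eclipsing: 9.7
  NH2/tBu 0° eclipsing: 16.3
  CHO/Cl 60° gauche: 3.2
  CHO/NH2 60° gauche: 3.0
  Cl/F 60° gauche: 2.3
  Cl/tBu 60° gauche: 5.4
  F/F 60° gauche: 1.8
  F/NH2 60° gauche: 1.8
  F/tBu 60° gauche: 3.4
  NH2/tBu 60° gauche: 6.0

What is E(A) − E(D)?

A (staggered): tBu–NH2 gauche, F–Cl gauche, CHO–Cl gauche, CHO–NH2 gauche; 6.0 + 2.3 + 3.2 + 3.0 = 14.5 kJ/mol.
D (eclipsed): tBu–NH2 eclipsed, F–H eclipsed, CHO–Cl eclipsed; 16.3 + 5.2 + 8.8 = 30.3 kJ/mol.
E(A) − E(D) = 14.5 − 30.3 = -15.8 kJ/mol.

-15.8 kJ/mol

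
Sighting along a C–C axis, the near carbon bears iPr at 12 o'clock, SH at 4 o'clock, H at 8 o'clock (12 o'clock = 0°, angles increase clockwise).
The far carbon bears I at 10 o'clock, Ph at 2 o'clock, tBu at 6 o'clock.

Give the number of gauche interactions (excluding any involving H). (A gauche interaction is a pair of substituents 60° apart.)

Non-H gauche pairs: iPr(0°)/I(300°); iPr(0°)/Ph(60°); SH(120°)/Ph(60°); SH(120°)/tBu(180°) — 4 interactions.

4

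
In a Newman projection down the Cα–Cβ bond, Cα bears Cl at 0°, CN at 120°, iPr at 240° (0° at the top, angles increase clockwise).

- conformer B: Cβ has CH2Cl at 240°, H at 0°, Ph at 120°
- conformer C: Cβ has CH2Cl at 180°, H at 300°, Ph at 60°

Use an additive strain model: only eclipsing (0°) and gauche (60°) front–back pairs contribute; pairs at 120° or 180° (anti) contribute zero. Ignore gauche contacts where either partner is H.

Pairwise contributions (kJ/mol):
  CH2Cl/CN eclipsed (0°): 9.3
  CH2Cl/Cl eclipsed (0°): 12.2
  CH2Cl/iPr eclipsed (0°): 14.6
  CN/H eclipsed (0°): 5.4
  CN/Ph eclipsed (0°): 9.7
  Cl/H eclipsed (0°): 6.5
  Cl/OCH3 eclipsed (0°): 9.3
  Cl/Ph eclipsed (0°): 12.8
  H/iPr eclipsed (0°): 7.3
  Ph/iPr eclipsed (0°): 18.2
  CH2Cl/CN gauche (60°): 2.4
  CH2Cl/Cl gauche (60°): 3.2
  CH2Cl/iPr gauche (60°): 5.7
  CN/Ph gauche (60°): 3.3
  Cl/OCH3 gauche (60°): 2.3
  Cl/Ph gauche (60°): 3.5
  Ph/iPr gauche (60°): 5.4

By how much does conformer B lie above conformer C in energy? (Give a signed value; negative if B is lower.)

+15.9 kJ/mol

B is eclipsed. Cl at 0° is eclipsed with H at 0° (6.5); CN at 120° is eclipsed with Ph at 120° (9.7); iPr at 240° is eclipsed with CH2Cl at 240° (14.6). Total 30.8 kJ/mol.
C is staggered. Cl at 0° is gauche with Ph at 60° (3.5); CN at 120° is gauche with CH2Cl at 180° (2.4); CN at 120° is gauche with Ph at 60° (3.3); iPr at 240° is gauche with CH2Cl at 180° (5.7). Total 14.9 kJ/mol.
E(B) − E(C) = 30.8 − 14.9 = +15.9 kJ/mol.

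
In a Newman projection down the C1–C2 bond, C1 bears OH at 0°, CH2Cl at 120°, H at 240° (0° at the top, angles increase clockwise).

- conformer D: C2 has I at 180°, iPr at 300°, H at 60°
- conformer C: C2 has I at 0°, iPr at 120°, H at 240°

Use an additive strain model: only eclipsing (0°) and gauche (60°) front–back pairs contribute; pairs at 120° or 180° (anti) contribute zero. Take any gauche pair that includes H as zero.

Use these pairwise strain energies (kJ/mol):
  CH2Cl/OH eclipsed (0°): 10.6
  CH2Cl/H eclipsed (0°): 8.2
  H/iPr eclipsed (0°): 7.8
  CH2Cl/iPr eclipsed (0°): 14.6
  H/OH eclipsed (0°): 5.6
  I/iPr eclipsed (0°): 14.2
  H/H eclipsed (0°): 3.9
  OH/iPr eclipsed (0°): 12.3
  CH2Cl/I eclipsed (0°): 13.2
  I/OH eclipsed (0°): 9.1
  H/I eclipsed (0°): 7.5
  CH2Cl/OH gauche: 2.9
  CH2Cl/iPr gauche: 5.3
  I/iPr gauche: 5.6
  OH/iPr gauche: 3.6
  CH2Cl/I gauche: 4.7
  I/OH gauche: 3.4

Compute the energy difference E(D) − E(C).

D (staggered): OH(0°)/iPr(300°) gauche 3.6; CH2Cl(120°)/I(180°) gauche 4.7 → 8.3 kJ/mol.
C (eclipsed): OH(0°)/I(0°) eclipsed 9.1; CH2Cl(120°)/iPr(120°) eclipsed 14.6; H(240°)/H(240°) eclipsed 3.9 → 27.6 kJ/mol.
E(D) − E(C) = 8.3 − 27.6 = -19.3 kJ/mol.

-19.3 kJ/mol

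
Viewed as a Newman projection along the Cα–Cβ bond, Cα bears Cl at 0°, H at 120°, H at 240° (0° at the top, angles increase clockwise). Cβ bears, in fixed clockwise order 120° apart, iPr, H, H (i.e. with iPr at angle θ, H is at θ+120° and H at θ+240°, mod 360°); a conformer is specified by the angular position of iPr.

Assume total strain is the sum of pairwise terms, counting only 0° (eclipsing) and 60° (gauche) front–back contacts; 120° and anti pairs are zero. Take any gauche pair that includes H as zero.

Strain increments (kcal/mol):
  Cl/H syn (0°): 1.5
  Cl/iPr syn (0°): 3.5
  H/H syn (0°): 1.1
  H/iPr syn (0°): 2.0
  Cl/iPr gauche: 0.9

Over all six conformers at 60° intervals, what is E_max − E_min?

iPr at 0° is eclipsed. Cl at 0° is eclipsed with iPr at 0° (3.5); H at 120° is eclipsed with H at 120° (1.1); H at 240° is eclipsed with H at 240° (1.1). Total 5.7 kcal/mol.
iPr at 60° is staggered. Cl at 0° is gauche with iPr at 60° (0.9). Total 0.9 kcal/mol.
iPr at 120° is eclipsed. Cl at 0° is eclipsed with H at 0° (1.5); H at 120° is eclipsed with iPr at 120° (2.0); H at 240° is eclipsed with H at 240° (1.1). Total 4.6 kcal/mol.
iPr at 180° (staggered): no non-H gauche contacts → 0.0 kcal/mol.
iPr at 240° is eclipsed. Cl at 0° is eclipsed with H at 0° (1.5); H at 120° is eclipsed with H at 120° (1.1); H at 240° is eclipsed with iPr at 240° (2.0). Total 4.6 kcal/mol.
iPr at 300° is staggered. Cl at 0° is gauche with iPr at 300° (0.9). Total 0.9 kcal/mol.
Max at 0° (5.7 kcal/mol), min at 180° (0.0 kcal/mol); barrier = 5.7 kcal/mol.

5.7 kcal/mol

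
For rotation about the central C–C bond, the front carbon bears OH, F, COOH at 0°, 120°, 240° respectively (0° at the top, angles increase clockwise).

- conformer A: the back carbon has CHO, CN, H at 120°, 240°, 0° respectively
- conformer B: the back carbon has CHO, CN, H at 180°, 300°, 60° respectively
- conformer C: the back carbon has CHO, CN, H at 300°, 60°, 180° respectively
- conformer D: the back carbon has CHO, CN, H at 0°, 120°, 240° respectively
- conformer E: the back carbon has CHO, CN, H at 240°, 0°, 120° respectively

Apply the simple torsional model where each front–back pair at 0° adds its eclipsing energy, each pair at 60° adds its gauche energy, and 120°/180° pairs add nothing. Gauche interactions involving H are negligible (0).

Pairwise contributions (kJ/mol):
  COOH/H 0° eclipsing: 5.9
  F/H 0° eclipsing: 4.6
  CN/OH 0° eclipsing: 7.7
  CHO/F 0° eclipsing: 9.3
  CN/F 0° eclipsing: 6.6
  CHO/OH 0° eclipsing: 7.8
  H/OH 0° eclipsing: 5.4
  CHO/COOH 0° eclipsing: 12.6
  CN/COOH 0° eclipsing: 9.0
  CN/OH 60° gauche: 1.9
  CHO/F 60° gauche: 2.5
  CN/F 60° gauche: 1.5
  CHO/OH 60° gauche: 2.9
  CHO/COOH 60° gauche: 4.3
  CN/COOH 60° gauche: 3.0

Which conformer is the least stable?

A is eclipsed. OH at 0° is eclipsed with H at 0° (5.4); F at 120° is eclipsed with CHO at 120° (9.3); COOH at 240° is eclipsed with CN at 240° (9.0). Total 23.7 kJ/mol.
B is staggered. OH at 0° is gauche with CN at 300° (1.9); F at 120° is gauche with CHO at 180° (2.5); COOH at 240° is gauche with CHO at 180° (4.3); COOH at 240° is gauche with CN at 300° (3.0). Total 11.7 kJ/mol.
C is staggered. OH at 0° is gauche with CHO at 300° (2.9); OH at 0° is gauche with CN at 60° (1.9); F at 120° is gauche with CN at 60° (1.5); COOH at 240° is gauche with CHO at 300° (4.3). Total 10.6 kJ/mol.
D is eclipsed. OH at 0° is eclipsed with CHO at 0° (7.8); F at 120° is eclipsed with CN at 120° (6.6); COOH at 240° is eclipsed with H at 240° (5.9). Total 20.3 kJ/mol.
E is eclipsed. OH at 0° is eclipsed with CN at 0° (7.7); F at 120° is eclipsed with H at 120° (4.6); COOH at 240° is eclipsed with CHO at 240° (12.6). Total 24.9 kJ/mol.
E has the highest total (24.9 kJ/mol).

E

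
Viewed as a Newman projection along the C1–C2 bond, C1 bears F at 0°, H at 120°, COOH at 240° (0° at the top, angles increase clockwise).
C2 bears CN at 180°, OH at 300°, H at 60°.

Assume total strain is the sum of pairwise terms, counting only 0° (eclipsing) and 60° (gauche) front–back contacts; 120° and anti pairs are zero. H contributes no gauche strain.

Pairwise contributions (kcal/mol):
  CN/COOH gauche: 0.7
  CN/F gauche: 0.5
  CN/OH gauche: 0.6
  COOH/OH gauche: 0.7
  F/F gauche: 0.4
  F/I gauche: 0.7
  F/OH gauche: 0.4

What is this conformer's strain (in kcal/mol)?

1.8 kcal/mol

This conformer (staggered): F(0°)/OH(300°) gauche 0.4; COOH(240°)/CN(180°) gauche 0.7; COOH(240°)/OH(300°) gauche 0.7 → 1.8 kcal/mol.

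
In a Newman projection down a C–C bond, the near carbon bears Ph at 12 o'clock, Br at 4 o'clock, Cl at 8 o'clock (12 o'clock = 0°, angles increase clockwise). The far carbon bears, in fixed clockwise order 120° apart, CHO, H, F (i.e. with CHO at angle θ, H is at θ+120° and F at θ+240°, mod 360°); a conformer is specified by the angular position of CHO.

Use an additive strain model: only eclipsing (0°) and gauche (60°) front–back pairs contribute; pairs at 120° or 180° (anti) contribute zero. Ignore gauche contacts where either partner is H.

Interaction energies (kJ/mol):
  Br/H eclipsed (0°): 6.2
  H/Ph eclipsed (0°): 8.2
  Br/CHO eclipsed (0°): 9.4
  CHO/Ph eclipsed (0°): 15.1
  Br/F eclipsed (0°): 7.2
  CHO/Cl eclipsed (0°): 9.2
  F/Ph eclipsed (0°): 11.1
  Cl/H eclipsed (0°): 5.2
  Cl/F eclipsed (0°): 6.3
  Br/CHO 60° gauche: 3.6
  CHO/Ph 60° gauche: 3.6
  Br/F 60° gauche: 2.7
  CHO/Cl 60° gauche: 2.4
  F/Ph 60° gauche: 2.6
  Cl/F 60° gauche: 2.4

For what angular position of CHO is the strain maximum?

0°

CHO at 0° (eclipsed): Ph(0°)/CHO(0°) eclipsed 15.1; Br(120°)/H(120°) eclipsed 6.2; Cl(240°)/F(240°) eclipsed 6.3 → 27.6 kJ/mol.
CHO at 60° (staggered): Ph(0°)/CHO(60°) gauche 3.6; Ph(0°)/F(300°) gauche 2.6; Br(120°)/CHO(60°) gauche 3.6; Cl(240°)/F(300°) gauche 2.4 → 12.2 kJ/mol.
CHO at 120° (eclipsed): Ph(0°)/F(0°) eclipsed 11.1; Br(120°)/CHO(120°) eclipsed 9.4; Cl(240°)/H(240°) eclipsed 5.2 → 25.7 kJ/mol.
CHO at 180° (staggered): Ph(0°)/F(60°) gauche 2.6; Br(120°)/CHO(180°) gauche 3.6; Br(120°)/F(60°) gauche 2.7; Cl(240°)/CHO(180°) gauche 2.4 → 11.3 kJ/mol.
CHO at 240° (eclipsed): Ph(0°)/H(0°) eclipsed 8.2; Br(120°)/F(120°) eclipsed 7.2; Cl(240°)/CHO(240°) eclipsed 9.2 → 24.6 kJ/mol.
CHO at 300° (staggered): Ph(0°)/CHO(300°) gauche 3.6; Br(120°)/F(180°) gauche 2.7; Cl(240°)/CHO(300°) gauche 2.4; Cl(240°)/F(180°) gauche 2.4 → 11.1 kJ/mol.
The maximum (27.6 kJ/mol) occurs with CHO at 0°.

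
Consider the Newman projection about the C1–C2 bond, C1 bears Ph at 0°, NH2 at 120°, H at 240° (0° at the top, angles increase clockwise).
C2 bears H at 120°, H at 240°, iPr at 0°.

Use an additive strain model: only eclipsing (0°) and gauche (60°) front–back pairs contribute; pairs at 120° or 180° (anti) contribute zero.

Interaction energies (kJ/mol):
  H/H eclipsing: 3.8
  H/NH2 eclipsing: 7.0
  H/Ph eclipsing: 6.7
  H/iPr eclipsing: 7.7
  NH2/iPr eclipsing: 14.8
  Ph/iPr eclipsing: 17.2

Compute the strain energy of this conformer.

28.0 kJ/mol

This conformer is eclipsed. Ph at 0° is eclipsed with iPr at 0° (17.2); NH2 at 120° is eclipsed with H at 120° (7.0); H at 240° is eclipsed with H at 240° (3.8). Total 28.0 kJ/mol.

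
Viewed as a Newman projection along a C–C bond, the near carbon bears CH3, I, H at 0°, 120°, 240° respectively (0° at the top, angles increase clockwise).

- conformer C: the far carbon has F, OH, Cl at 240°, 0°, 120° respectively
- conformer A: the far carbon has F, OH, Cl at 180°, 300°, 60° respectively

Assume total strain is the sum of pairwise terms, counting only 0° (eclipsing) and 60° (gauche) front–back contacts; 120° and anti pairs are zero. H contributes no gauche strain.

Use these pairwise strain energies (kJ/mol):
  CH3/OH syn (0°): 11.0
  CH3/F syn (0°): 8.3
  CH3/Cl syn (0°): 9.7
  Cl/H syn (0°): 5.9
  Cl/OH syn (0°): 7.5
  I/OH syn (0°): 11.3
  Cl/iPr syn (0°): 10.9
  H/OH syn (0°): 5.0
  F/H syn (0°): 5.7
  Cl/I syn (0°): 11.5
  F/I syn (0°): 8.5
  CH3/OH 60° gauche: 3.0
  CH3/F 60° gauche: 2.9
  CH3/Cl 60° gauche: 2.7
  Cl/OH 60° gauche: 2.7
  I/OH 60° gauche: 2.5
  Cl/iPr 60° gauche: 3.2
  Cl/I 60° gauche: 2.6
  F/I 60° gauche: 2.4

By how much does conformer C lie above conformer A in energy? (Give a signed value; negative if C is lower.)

+17.5 kJ/mol

C (eclipsed): CH3(0°)/OH(0°) eclipsed 11.0; I(120°)/Cl(120°) eclipsed 11.5; H(240°)/F(240°) eclipsed 5.7 → 28.2 kJ/mol.
A (staggered): CH3(0°)/OH(300°) gauche 3.0; CH3(0°)/Cl(60°) gauche 2.7; I(120°)/F(180°) gauche 2.4; I(120°)/Cl(60°) gauche 2.6 → 10.7 kJ/mol.
E(C) − E(A) = 28.2 − 10.7 = +17.5 kJ/mol.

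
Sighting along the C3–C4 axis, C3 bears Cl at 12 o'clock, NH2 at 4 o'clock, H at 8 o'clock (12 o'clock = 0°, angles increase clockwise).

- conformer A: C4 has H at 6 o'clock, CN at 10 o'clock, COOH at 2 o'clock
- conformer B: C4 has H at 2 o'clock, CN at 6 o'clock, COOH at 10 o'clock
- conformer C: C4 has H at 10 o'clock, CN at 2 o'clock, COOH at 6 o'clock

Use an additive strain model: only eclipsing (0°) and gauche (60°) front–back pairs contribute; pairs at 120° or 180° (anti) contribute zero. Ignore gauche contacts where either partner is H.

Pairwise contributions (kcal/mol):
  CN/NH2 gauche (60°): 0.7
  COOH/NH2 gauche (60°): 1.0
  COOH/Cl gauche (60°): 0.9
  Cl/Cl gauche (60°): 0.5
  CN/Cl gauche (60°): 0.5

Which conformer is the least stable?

A (staggered): Cl(0°)/CN(300°) gauche 0.5; Cl(0°)/COOH(60°) gauche 0.9; NH2(120°)/COOH(60°) gauche 1.0 → 2.4 kcal/mol.
B (staggered): Cl(0°)/COOH(300°) gauche 0.9; NH2(120°)/CN(180°) gauche 0.7 → 1.6 kcal/mol.
C (staggered): Cl(0°)/CN(60°) gauche 0.5; NH2(120°)/CN(60°) gauche 0.7; NH2(120°)/COOH(180°) gauche 1.0 → 2.2 kcal/mol.
A has the highest total (2.4 kcal/mol).

A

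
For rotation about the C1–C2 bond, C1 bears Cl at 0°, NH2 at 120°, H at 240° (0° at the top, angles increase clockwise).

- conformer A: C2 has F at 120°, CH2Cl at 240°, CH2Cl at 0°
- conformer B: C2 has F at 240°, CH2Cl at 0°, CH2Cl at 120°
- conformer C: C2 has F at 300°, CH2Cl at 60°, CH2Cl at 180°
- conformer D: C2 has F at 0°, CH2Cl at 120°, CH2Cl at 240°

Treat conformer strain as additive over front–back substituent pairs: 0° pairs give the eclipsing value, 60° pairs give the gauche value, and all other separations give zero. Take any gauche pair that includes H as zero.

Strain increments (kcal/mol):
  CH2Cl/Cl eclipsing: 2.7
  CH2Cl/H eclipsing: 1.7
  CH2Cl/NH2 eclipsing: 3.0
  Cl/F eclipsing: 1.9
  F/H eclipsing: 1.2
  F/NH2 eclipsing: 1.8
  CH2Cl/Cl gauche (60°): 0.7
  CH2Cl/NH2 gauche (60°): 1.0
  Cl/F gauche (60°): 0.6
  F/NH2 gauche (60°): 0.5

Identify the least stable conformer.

A (eclipsed): Cl(0°)/CH2Cl(0°) eclipsed 2.7; NH2(120°)/F(120°) eclipsed 1.8; H(240°)/CH2Cl(240°) eclipsed 1.7 → 6.2 kcal/mol.
B (eclipsed): Cl(0°)/CH2Cl(0°) eclipsed 2.7; NH2(120°)/CH2Cl(120°) eclipsed 3.0; H(240°)/F(240°) eclipsed 1.2 → 6.9 kcal/mol.
C (staggered): Cl(0°)/F(300°) gauche 0.6; Cl(0°)/CH2Cl(60°) gauche 0.7; NH2(120°)/CH2Cl(60°) gauche 1.0; NH2(120°)/CH2Cl(180°) gauche 1.0 → 3.3 kcal/mol.
D (eclipsed): Cl(0°)/F(0°) eclipsed 1.9; NH2(120°)/CH2Cl(120°) eclipsed 3.0; H(240°)/CH2Cl(240°) eclipsed 1.7 → 6.6 kcal/mol.
B has the highest total (6.9 kcal/mol).

B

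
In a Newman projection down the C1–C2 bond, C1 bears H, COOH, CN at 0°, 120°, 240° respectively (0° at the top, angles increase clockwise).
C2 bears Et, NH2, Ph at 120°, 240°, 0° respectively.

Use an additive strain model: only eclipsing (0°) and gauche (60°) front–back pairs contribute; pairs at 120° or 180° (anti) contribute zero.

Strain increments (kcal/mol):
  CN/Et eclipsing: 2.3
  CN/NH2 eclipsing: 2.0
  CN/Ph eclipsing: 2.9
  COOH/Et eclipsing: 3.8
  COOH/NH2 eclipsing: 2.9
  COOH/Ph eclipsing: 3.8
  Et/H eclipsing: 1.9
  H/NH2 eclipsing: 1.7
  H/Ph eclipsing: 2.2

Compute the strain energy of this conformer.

8.0 kcal/mol

This conformer (eclipsed): H–Ph eclipsed, COOH–Et eclipsed, CN–NH2 eclipsed; 2.2 + 3.8 + 2.0 = 8.0 kcal/mol.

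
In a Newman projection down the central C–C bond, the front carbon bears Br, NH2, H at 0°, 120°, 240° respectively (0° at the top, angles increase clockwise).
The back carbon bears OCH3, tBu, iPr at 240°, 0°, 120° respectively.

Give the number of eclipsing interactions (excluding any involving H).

2

Non-H eclipsing pairs: Br(0°)/tBu(0°); NH2(120°)/iPr(120°) — 2 interactions.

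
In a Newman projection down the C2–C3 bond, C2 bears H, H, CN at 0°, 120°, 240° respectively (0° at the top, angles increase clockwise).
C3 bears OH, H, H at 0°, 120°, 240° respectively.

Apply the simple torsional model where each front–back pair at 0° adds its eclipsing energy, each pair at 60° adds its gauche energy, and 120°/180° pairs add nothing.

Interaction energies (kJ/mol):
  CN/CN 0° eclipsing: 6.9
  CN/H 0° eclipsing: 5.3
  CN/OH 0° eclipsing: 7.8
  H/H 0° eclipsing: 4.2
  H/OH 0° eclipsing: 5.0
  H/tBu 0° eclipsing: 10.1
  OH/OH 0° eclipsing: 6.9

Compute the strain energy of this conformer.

14.5 kJ/mol

This conformer (eclipsed): H–OH eclipsed, H–H eclipsed, CN–H eclipsed; 5.0 + 4.2 + 5.3 = 14.5 kJ/mol.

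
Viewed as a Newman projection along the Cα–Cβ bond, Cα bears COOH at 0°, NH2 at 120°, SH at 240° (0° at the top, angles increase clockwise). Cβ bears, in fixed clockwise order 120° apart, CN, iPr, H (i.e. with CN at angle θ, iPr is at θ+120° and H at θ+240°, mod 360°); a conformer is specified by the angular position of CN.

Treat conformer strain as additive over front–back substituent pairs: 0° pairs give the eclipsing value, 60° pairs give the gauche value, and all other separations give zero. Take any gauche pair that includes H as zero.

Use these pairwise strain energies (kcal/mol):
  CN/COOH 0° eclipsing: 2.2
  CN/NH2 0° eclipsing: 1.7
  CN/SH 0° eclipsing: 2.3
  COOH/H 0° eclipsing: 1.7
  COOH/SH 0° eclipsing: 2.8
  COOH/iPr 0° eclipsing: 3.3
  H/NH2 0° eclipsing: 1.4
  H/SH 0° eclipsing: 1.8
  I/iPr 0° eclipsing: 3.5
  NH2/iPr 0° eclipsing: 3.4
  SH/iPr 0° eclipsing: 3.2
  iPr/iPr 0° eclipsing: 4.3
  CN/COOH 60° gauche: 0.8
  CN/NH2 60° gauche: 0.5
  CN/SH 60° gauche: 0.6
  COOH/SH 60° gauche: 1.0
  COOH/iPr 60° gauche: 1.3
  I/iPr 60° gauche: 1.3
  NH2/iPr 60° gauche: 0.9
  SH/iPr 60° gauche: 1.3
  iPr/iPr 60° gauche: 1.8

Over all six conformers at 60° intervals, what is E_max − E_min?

CN at 0° (eclipsed): COOH(0°)/CN(0°) eclipsed 2.2; NH2(120°)/iPr(120°) eclipsed 3.4; SH(240°)/H(240°) eclipsed 1.8 → 7.4 kcal/mol.
CN at 60° (staggered): COOH(0°)/CN(60°) gauche 0.8; NH2(120°)/CN(60°) gauche 0.5; NH2(120°)/iPr(180°) gauche 0.9; SH(240°)/iPr(180°) gauche 1.3 → 3.5 kcal/mol.
CN at 120° (eclipsed): COOH(0°)/H(0°) eclipsed 1.7; NH2(120°)/CN(120°) eclipsed 1.7; SH(240°)/iPr(240°) eclipsed 3.2 → 6.6 kcal/mol.
CN at 180° (staggered): COOH(0°)/iPr(300°) gauche 1.3; NH2(120°)/CN(180°) gauche 0.5; SH(240°)/CN(180°) gauche 0.6; SH(240°)/iPr(300°) gauche 1.3 → 3.7 kcal/mol.
CN at 240° (eclipsed): COOH(0°)/iPr(0°) eclipsed 3.3; NH2(120°)/H(120°) eclipsed 1.4; SH(240°)/CN(240°) eclipsed 2.3 → 7.0 kcal/mol.
CN at 300° (staggered): COOH(0°)/CN(300°) gauche 0.8; COOH(0°)/iPr(60°) gauche 1.3; NH2(120°)/iPr(60°) gauche 0.9; SH(240°)/CN(300°) gauche 0.6 → 3.6 kcal/mol.
Max at 0° (7.4 kcal/mol), min at 60° (3.5 kcal/mol); barrier = 3.9 kcal/mol.

3.9 kcal/mol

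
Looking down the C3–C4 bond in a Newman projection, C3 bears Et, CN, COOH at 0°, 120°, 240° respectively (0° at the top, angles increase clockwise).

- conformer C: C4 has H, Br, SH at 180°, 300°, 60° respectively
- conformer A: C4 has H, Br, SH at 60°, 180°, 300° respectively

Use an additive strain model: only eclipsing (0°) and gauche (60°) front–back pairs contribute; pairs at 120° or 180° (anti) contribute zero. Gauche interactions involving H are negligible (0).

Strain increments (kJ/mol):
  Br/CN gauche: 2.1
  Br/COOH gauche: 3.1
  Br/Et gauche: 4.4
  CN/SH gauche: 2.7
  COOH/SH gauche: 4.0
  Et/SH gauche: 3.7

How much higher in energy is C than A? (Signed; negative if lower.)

C (staggered): Et–Br gauche, Et–SH gauche, CN–SH gauche, COOH–Br gauche; 4.4 + 3.7 + 2.7 + 3.1 = 13.9 kJ/mol.
A (staggered): Et–SH gauche, CN–Br gauche, COOH–Br gauche, COOH–SH gauche; 3.7 + 2.1 + 3.1 + 4.0 = 12.9 kJ/mol.
E(C) − E(A) = 13.9 − 12.9 = +1.0 kJ/mol.

+1.0 kJ/mol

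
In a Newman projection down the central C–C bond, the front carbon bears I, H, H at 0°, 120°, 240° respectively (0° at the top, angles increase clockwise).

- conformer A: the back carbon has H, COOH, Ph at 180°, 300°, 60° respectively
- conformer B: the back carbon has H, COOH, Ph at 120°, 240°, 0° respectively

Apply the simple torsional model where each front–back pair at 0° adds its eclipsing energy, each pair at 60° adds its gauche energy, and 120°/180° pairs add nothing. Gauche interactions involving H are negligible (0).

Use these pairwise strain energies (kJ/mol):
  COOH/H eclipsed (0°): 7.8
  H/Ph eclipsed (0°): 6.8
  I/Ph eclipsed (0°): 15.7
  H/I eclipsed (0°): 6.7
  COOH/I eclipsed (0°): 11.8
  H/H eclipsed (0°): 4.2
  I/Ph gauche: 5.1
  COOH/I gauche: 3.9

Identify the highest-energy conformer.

B

A (staggered): I(0°)/COOH(300°) gauche 3.9; I(0°)/Ph(60°) gauche 5.1 → 9.0 kJ/mol.
B (eclipsed): I(0°)/Ph(0°) eclipsed 15.7; H(120°)/H(120°) eclipsed 4.2; H(240°)/COOH(240°) eclipsed 7.8 → 27.7 kJ/mol.
B has the highest total (27.7 kJ/mol).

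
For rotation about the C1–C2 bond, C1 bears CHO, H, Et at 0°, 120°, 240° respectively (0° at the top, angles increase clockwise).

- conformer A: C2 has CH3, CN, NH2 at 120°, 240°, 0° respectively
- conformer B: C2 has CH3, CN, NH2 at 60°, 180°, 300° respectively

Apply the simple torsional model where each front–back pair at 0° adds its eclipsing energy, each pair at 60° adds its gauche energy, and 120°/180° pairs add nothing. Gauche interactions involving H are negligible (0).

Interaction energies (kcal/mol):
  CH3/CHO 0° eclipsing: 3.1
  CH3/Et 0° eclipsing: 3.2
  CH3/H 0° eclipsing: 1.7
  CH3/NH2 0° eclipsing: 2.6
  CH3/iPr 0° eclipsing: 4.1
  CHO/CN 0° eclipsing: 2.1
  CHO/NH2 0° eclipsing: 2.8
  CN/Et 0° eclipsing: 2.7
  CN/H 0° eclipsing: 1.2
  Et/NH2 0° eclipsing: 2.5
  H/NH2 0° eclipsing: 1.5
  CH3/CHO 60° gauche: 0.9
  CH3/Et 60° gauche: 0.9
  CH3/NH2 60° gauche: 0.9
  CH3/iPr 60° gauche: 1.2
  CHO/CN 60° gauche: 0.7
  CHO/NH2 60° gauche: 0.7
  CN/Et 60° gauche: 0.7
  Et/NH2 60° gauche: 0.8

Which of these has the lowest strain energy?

B

A (eclipsed): CHO–NH2 eclipsed, H–CH3 eclipsed, Et–CN eclipsed; 2.8 + 1.7 + 2.7 = 7.2 kcal/mol.
B (staggered): CHO–CH3 gauche, CHO–NH2 gauche, Et–CN gauche, Et–NH2 gauche; 0.9 + 0.7 + 0.7 + 0.8 = 3.1 kcal/mol.
B has the lowest total (3.1 kcal/mol).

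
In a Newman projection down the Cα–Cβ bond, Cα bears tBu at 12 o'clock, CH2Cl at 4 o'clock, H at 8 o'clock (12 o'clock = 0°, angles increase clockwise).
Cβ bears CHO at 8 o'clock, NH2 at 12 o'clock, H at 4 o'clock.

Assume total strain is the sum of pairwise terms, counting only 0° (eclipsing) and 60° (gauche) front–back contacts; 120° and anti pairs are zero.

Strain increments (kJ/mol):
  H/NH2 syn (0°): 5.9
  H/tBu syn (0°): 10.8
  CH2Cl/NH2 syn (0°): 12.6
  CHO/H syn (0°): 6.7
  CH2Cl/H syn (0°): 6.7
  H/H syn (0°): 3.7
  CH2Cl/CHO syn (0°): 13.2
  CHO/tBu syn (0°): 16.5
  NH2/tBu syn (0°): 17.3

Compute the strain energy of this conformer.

30.7 kJ/mol

This conformer is eclipsed. tBu at 0° is eclipsed with NH2 at 0° (17.3); CH2Cl at 120° is eclipsed with H at 120° (6.7); H at 240° is eclipsed with CHO at 240° (6.7). Total 30.7 kJ/mol.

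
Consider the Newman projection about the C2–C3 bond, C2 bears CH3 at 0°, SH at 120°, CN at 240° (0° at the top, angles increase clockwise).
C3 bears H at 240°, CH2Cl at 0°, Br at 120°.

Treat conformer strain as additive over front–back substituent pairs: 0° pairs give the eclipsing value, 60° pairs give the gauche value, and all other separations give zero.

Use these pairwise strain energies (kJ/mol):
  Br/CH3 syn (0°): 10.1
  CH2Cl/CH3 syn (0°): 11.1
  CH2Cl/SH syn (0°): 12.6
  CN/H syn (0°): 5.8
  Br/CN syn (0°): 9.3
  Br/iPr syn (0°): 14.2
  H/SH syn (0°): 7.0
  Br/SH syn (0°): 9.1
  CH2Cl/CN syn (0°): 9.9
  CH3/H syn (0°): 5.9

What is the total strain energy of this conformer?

This conformer (eclipsed): CH3–CH2Cl eclipsed, SH–Br eclipsed, CN–H eclipsed; 11.1 + 9.1 + 5.8 = 26.0 kJ/mol.

26.0 kJ/mol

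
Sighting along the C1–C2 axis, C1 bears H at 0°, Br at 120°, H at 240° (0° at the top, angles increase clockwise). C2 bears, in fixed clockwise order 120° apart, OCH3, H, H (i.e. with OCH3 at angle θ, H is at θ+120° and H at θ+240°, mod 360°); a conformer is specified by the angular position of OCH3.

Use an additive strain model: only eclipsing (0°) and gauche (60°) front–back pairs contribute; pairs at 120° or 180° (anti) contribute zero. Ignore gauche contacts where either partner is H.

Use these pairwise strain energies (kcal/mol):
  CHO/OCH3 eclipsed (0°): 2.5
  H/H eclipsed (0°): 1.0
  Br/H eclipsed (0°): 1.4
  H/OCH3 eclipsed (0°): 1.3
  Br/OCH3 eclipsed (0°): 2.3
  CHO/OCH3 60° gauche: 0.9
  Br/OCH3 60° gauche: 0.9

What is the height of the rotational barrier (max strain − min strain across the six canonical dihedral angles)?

OCH3 at 0° (eclipsed): H(0°)/OCH3(0°) eclipsed 1.3; Br(120°)/H(120°) eclipsed 1.4; H(240°)/H(240°) eclipsed 1.0 → 3.7 kcal/mol.
OCH3 at 60° (staggered): Br(120°)/OCH3(60°) gauche 0.9 → 0.9 kcal/mol.
OCH3 at 120° (eclipsed): H(0°)/H(0°) eclipsed 1.0; Br(120°)/OCH3(120°) eclipsed 2.3; H(240°)/H(240°) eclipsed 1.0 → 4.3 kcal/mol.
OCH3 at 180° (staggered): Br(120°)/OCH3(180°) gauche 0.9 → 0.9 kcal/mol.
OCH3 at 240° (eclipsed): H(0°)/H(0°) eclipsed 1.0; Br(120°)/H(120°) eclipsed 1.4; H(240°)/OCH3(240°) eclipsed 1.3 → 3.7 kcal/mol.
OCH3 at 300° (staggered): no non-H gauche contacts → 0.0 kcal/mol.
Max at 120° (4.3 kcal/mol), min at 300° (0.0 kcal/mol); barrier = 4.3 kcal/mol.

4.3 kcal/mol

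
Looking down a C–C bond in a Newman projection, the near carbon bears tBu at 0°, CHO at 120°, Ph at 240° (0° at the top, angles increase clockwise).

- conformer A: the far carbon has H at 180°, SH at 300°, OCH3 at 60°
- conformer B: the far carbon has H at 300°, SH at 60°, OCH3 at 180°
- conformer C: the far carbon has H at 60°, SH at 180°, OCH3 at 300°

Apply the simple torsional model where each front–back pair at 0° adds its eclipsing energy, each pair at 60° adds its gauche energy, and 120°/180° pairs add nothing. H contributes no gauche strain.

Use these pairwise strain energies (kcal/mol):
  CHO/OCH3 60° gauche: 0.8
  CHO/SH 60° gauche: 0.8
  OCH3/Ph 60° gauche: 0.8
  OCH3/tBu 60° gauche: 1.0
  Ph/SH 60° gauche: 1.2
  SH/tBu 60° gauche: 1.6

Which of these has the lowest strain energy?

A is staggered. tBu at 0° is gauche with SH at 300° (1.6); tBu at 0° is gauche with OCH3 at 60° (1.0); CHO at 120° is gauche with OCH3 at 60° (0.8); Ph at 240° is gauche with SH at 300° (1.2). Total 4.6 kcal/mol.
B is staggered. tBu at 0° is gauche with SH at 60° (1.6); CHO at 120° is gauche with SH at 60° (0.8); CHO at 120° is gauche with OCH3 at 180° (0.8); Ph at 240° is gauche with OCH3 at 180° (0.8). Total 4.0 kcal/mol.
C is staggered. tBu at 0° is gauche with OCH3 at 300° (1.0); CHO at 120° is gauche with SH at 180° (0.8); Ph at 240° is gauche with SH at 180° (1.2); Ph at 240° is gauche with OCH3 at 300° (0.8). Total 3.8 kcal/mol.
C has the lowest total (3.8 kcal/mol).

C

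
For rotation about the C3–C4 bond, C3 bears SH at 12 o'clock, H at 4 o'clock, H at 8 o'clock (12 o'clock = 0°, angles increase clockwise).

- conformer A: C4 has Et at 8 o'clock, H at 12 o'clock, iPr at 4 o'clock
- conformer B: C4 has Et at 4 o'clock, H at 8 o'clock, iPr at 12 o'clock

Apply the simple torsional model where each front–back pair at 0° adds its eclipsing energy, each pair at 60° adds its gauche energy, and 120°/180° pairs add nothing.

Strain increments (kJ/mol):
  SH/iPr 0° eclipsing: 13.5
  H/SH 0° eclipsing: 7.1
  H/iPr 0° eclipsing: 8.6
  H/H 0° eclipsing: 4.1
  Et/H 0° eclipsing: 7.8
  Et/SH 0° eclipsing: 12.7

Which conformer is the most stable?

A

A (eclipsed): SH(0°)/H(0°) eclipsed 7.1; H(120°)/iPr(120°) eclipsed 8.6; H(240°)/Et(240°) eclipsed 7.8 → 23.5 kJ/mol.
B (eclipsed): SH(0°)/iPr(0°) eclipsed 13.5; H(120°)/Et(120°) eclipsed 7.8; H(240°)/H(240°) eclipsed 4.1 → 25.4 kJ/mol.
A has the lowest total (23.5 kJ/mol).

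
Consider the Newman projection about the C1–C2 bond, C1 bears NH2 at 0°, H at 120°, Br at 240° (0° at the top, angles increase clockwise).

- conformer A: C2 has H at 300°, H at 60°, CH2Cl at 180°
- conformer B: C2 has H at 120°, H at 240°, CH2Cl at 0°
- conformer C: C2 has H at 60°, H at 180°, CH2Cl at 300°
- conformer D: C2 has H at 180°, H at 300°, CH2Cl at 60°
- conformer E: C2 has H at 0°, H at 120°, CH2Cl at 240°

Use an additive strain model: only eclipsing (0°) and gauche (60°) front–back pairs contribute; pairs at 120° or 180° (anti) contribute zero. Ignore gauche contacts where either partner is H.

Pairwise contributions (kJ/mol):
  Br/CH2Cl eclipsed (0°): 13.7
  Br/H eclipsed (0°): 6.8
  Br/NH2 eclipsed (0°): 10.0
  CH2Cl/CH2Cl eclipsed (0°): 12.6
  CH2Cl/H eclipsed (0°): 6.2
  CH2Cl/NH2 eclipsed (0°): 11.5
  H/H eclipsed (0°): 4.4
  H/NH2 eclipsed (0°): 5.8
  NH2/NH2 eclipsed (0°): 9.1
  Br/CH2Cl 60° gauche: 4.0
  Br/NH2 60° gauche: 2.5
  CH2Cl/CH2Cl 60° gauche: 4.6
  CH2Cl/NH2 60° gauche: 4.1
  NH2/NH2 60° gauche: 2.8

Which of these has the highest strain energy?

E

A (staggered): Br(240°)/CH2Cl(180°) gauche 4.0 → 4.0 kJ/mol.
B (eclipsed): NH2(0°)/CH2Cl(0°) eclipsed 11.5; H(120°)/H(120°) eclipsed 4.4; Br(240°)/H(240°) eclipsed 6.8 → 22.7 kJ/mol.
C (staggered): NH2(0°)/CH2Cl(300°) gauche 4.1; Br(240°)/CH2Cl(300°) gauche 4.0 → 8.1 kJ/mol.
D (staggered): NH2(0°)/CH2Cl(60°) gauche 4.1 → 4.1 kJ/mol.
E (eclipsed): NH2(0°)/H(0°) eclipsed 5.8; H(120°)/H(120°) eclipsed 4.4; Br(240°)/CH2Cl(240°) eclipsed 13.7 → 23.9 kJ/mol.
E has the highest total (23.9 kJ/mol).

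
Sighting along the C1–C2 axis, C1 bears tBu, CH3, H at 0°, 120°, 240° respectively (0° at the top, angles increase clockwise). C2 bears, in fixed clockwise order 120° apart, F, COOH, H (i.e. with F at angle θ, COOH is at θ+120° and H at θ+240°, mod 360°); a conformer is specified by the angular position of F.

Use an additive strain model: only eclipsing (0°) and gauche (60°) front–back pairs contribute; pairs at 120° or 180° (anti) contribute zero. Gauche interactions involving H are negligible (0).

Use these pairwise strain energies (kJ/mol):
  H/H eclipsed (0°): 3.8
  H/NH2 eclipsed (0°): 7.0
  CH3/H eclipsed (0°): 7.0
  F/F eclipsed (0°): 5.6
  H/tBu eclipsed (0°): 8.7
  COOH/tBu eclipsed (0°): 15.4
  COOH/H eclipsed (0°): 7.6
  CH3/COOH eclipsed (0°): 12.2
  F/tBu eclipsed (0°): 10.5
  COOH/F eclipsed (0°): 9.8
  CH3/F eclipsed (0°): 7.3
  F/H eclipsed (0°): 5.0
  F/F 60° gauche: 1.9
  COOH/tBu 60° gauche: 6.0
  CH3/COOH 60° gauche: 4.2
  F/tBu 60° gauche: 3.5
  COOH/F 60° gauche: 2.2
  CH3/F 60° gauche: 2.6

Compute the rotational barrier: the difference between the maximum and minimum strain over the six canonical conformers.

18.8 kJ/mol

F at 0° (eclipsed): tBu–F eclipsed, CH3–COOH eclipsed, H–H eclipsed; 10.5 + 12.2 + 3.8 = 26.5 kJ/mol.
F at 60° (staggered): tBu–F gauche, CH3–F gauche, CH3–COOH gauche; 3.5 + 2.6 + 4.2 = 10.3 kJ/mol.
F at 120° (eclipsed): tBu–H eclipsed, CH3–F eclipsed, H–COOH eclipsed; 8.7 + 7.3 + 7.6 = 23.6 kJ/mol.
F at 180° (staggered): tBu–COOH gauche, CH3–F gauche; 6.0 + 2.6 = 8.6 kJ/mol.
F at 240° (eclipsed): tBu–COOH eclipsed, CH3–H eclipsed, H–F eclipsed; 15.4 + 7.0 + 5.0 = 27.4 kJ/mol.
F at 300° (staggered): tBu–F gauche, tBu–COOH gauche, CH3–COOH gauche; 3.5 + 6.0 + 4.2 = 13.7 kJ/mol.
Max at 240° (27.4 kJ/mol), min at 180° (8.6 kJ/mol); barrier = 18.8 kJ/mol.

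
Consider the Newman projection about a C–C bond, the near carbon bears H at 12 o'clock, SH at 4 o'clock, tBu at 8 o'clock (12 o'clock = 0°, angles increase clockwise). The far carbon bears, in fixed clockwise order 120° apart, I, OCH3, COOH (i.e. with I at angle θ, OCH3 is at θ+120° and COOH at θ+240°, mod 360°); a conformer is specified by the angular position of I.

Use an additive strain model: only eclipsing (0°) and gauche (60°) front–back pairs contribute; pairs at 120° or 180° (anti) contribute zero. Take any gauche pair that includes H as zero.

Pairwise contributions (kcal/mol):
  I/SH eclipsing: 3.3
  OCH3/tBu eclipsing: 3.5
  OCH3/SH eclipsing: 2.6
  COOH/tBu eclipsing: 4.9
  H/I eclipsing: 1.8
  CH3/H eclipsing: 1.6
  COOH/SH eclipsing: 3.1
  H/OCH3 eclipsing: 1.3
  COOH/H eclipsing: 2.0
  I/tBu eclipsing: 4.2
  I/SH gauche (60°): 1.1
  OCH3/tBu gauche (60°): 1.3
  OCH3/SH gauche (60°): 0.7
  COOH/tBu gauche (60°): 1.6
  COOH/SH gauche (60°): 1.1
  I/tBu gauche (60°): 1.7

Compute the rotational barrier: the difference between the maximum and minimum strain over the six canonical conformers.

I at 0° (eclipsed): H(0°)/I(0°) eclipsed 1.8; SH(120°)/OCH3(120°) eclipsed 2.6; tBu(240°)/COOH(240°) eclipsed 4.9 → 9.3 kcal/mol.
I at 60° (staggered): SH(120°)/I(60°) gauche 1.1; SH(120°)/OCH3(180°) gauche 0.7; tBu(240°)/OCH3(180°) gauche 1.3; tBu(240°)/COOH(300°) gauche 1.6 → 4.7 kcal/mol.
I at 120° (eclipsed): H(0°)/COOH(0°) eclipsed 2.0; SH(120°)/I(120°) eclipsed 3.3; tBu(240°)/OCH3(240°) eclipsed 3.5 → 8.8 kcal/mol.
I at 180° (staggered): SH(120°)/I(180°) gauche 1.1; SH(120°)/COOH(60°) gauche 1.1; tBu(240°)/I(180°) gauche 1.7; tBu(240°)/OCH3(300°) gauche 1.3 → 5.2 kcal/mol.
I at 240° (eclipsed): H(0°)/OCH3(0°) eclipsed 1.3; SH(120°)/COOH(120°) eclipsed 3.1; tBu(240°)/I(240°) eclipsed 4.2 → 8.6 kcal/mol.
I at 300° (staggered): SH(120°)/OCH3(60°) gauche 0.7; SH(120°)/COOH(180°) gauche 1.1; tBu(240°)/I(300°) gauche 1.7; tBu(240°)/COOH(180°) gauche 1.6 → 5.1 kcal/mol.
Max at 0° (9.3 kcal/mol), min at 60° (4.7 kcal/mol); barrier = 4.6 kcal/mol.

4.6 kcal/mol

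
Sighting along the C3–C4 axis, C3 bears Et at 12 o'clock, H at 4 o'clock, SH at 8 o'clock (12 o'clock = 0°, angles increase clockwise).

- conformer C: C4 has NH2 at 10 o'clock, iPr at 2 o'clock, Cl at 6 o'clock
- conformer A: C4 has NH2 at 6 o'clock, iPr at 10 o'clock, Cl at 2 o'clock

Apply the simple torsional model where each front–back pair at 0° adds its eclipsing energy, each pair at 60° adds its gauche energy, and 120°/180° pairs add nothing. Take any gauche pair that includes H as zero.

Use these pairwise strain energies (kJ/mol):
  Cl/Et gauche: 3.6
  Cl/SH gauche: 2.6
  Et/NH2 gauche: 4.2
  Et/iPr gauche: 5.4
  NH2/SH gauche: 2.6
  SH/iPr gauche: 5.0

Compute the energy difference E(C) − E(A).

C (staggered): Et(0°)/NH2(300°) gauche 4.2; Et(0°)/iPr(60°) gauche 5.4; SH(240°)/NH2(300°) gauche 2.6; SH(240°)/Cl(180°) gauche 2.6 → 14.8 kJ/mol.
A (staggered): Et(0°)/iPr(300°) gauche 5.4; Et(0°)/Cl(60°) gauche 3.6; SH(240°)/NH2(180°) gauche 2.6; SH(240°)/iPr(300°) gauche 5.0 → 16.6 kJ/mol.
E(C) − E(A) = 14.8 − 16.6 = -1.8 kJ/mol.

-1.8 kJ/mol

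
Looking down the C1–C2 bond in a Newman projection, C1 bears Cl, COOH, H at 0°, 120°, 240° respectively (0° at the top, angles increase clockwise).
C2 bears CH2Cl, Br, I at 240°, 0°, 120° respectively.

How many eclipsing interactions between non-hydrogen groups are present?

Non-H eclipsing pairs: Cl(0°)/Br(0°); COOH(120°)/I(120°) — 2 interactions.

2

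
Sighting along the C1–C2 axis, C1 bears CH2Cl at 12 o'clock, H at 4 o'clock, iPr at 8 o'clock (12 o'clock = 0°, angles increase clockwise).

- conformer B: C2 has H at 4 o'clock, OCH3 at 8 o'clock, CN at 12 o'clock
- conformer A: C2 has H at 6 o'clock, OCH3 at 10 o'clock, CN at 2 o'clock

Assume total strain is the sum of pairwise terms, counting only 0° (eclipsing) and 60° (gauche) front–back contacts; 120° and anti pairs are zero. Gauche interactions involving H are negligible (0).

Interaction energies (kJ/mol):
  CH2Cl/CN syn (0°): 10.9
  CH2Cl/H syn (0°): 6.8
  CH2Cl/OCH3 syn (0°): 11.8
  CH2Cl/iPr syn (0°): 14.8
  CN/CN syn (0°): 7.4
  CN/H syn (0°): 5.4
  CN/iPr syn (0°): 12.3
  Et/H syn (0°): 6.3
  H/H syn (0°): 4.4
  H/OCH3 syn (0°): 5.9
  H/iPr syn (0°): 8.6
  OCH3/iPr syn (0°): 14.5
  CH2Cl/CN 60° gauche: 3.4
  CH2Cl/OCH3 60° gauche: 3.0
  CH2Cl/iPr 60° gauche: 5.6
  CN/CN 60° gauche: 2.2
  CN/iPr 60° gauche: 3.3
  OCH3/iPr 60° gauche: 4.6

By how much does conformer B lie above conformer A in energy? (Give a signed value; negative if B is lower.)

+18.8 kJ/mol

B (eclipsed): CH2Cl–CN eclipsed, H–H eclipsed, iPr–OCH3 eclipsed; 10.9 + 4.4 + 14.5 = 29.8 kJ/mol.
A (staggered): CH2Cl–OCH3 gauche, CH2Cl–CN gauche, iPr–OCH3 gauche; 3.0 + 3.4 + 4.6 = 11.0 kJ/mol.
E(B) − E(A) = 29.8 − 11.0 = +18.8 kJ/mol.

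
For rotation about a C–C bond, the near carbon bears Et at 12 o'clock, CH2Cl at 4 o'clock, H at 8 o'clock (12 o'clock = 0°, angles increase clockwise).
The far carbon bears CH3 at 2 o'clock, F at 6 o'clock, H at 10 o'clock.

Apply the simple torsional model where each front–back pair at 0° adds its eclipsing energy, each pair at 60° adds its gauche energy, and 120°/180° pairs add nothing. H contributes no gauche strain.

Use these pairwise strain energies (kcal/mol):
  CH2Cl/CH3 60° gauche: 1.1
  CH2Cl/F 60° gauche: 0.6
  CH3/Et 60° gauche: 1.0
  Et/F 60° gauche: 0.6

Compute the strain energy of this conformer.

This conformer is staggered. Et at 0° is gauche with CH3 at 60° (1.0); CH2Cl at 120° is gauche with CH3 at 60° (1.1); CH2Cl at 120° is gauche with F at 180° (0.6). Total 2.7 kcal/mol.

2.7 kcal/mol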